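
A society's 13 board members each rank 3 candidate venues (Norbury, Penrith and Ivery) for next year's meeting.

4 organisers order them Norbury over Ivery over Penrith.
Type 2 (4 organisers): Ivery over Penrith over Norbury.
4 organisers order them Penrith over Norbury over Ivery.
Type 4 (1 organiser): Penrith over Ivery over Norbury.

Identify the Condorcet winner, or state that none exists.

Check each pair by majority over 13 ballots:
Norbury vs Penrith: Penrith wins 9–4.
Norbury vs Ivery: Norbury, 8–5.
Penrith–Ivery: Ivery 8–5.
No city is unbeaten: Norbury loses to Penrith; Penrith loses to Ivery; Ivery loses to Norbury. In particular Norbury beats Ivery beats Penrith beats Norbury is a majority cycle — no Condorcet winner exists.

none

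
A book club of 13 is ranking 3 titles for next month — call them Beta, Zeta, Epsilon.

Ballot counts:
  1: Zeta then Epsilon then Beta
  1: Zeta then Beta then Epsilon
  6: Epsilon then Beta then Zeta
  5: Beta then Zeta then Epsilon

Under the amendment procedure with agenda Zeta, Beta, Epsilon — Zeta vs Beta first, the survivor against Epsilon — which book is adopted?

Epsilon

Round 1: Zeta vs Beta — 2–11, Beta advances.
Round 2: Beta vs Epsilon — 6–7, Epsilon advances.
Epsilon survives the agenda.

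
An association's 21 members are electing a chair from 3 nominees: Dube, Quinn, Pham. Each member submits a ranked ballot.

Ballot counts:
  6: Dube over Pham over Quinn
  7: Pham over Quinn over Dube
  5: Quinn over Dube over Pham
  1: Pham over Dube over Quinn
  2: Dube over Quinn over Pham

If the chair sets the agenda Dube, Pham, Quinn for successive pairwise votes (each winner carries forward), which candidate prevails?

Quinn

Round 1: Dube vs Pham — 13–8, Dube advances.
Round 2: Dube vs Quinn — 9–12, Quinn advances.
The agenda winner is Quinn.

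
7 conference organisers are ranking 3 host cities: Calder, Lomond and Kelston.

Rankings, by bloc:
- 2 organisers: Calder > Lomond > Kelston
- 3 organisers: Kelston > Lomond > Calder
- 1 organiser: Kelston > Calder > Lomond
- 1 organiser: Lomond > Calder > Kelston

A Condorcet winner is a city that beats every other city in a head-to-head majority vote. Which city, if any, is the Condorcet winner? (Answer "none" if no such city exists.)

Kelston

Head-to-head results (7 organisers):
Calder vs Lomond: Calder preferred on 2+1 = 3 ballots; Lomond wins 4–3.
Calder vs Kelston: Kelston, 4–3.
Lomond vs Kelston: 3 to 4, Kelston.
Kelston wins every pairwise contest, so Kelston is the Condorcet winner.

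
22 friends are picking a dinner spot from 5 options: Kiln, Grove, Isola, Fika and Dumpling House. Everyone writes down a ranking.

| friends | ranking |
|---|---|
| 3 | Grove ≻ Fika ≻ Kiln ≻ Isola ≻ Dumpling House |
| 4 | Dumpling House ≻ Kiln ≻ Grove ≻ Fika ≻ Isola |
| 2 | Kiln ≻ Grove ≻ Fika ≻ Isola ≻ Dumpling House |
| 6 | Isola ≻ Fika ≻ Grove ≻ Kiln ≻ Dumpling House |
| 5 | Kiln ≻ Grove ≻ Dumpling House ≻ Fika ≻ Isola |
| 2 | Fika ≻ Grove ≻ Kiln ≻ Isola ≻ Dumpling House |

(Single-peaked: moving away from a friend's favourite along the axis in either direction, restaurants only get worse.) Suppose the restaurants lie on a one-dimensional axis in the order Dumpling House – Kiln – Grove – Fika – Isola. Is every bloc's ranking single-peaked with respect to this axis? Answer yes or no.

yes

Axis positions: Dumpling House=1, Kiln=2, Grove=3, Fika=4, Isola=5.
Bloc 1 (peak Grove at position 3): ranking walks positions 3-4-2-5-1, expanding outward from the peak — single-peaked.
Bloc 2 (peak Dumpling House at position 1): ranking walks positions 1-2-3-4-5, expanding outward from the peak — single-peaked.
Bloc 3 (peak Kiln at position 2): ranking walks positions 2-3-4-5-1, expanding outward from the peak — single-peaked.
Bloc 4 (peak Isola at position 5): ranking walks positions 5-4-3-2-1, expanding outward from the peak — single-peaked.
Bloc 5 (peak Kiln at position 2): ranking walks positions 2-3-1-4-5, expanding outward from the peak — single-peaked.
Bloc 6 (peak Fika at position 4): ranking walks positions 4-3-2-5-1, expanding outward from the peak — single-peaked.
Every ranking is single-peaked on this axis.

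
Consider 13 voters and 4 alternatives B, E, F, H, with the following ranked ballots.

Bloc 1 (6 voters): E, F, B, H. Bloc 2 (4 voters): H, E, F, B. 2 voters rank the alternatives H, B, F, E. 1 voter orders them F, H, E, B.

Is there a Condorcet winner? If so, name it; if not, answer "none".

Pairwise majorities:
B vs E: E, 11–2.
B–F: F 11–2.
B vs H: H wins 7–6.
E vs F: E is ranked higher on 6+4 = 10 ballots, F on 3. E wins 10–3.
E vs H: E preferred on 6 ballots; H wins 7–6.
F vs H: F is ranked higher on 6+1 = 7 ballots, H on 6. F wins 7–6.
No alternative is unbeaten: B loses to E; E loses to H; F loses to E; H loses to F. In particular E → F → H → E is a majority cycle — no Condorcet winner exists.

none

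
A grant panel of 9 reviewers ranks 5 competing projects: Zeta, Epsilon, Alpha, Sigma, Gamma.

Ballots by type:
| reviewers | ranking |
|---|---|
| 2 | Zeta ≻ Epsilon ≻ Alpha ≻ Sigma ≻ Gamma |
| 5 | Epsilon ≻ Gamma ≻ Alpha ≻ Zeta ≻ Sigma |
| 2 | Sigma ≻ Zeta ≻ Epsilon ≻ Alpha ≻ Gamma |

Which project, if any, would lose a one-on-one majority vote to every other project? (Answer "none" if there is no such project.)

Sigma

Pairwise majorities:
Zeta vs Epsilon: 4 to 5, Epsilon.
Zeta vs Alpha: Zeta preferred on 2+2 = 4 ballots; Alpha wins 5–4.
Zeta–Sigma: Zeta 7–2.
Zeta–Gamma: Gamma 5–4.
Epsilon vs Alpha: Epsilon wins 9–0.
Epsilon–Sigma: Epsilon 7–2.
Epsilon vs Gamma: Epsilon, 9–0.
Alpha vs Sigma: Alpha, 7–2.
Alpha vs Gamma: Alpha preferred on 2+2 = 4 ballots; Gamma wins 5–4.
Sigma vs Gamma: Sigma is ranked higher on 2+2 = 4 ballots, Gamma on 5. Gamma wins 5–4.
Sigma loses to every other project — it is the Condorcet loser.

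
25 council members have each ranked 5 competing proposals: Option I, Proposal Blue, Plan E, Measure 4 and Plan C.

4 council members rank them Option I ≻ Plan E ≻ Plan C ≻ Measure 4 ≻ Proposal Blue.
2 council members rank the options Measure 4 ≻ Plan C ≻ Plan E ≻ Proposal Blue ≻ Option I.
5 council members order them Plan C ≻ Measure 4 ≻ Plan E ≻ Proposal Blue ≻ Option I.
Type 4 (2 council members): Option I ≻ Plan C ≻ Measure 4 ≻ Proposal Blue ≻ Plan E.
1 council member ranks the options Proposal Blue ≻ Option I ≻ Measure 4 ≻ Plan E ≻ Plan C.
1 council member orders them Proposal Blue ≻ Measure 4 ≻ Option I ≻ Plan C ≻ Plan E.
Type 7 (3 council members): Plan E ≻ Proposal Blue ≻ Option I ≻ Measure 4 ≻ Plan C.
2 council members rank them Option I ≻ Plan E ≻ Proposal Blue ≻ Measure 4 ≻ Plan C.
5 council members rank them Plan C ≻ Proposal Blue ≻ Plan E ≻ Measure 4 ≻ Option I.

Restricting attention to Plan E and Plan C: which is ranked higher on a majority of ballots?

Plan C

Ballots ranking Plan E above Plan C: 4 + 1 + 3 + 2 = 10.
Ballots ranking Plan C above Plan E: 25 − 10 = 15.
Plan C wins the head-to-head 15–10.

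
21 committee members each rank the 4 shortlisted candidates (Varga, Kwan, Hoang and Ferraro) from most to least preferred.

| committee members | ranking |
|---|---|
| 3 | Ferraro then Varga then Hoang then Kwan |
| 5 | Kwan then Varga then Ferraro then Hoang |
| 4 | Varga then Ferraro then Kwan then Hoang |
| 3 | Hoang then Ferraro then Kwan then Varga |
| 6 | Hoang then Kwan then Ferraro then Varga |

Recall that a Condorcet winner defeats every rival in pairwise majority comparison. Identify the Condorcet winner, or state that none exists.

none

Pairwise majorities:
Varga–Kwan: Kwan 14–7.
Varga–Hoang: Varga 12–9.
Varga vs Ferraro: Ferraro wins 12–9.
Kwan vs Hoang: Hoang wins 12–9.
Kwan vs Ferraro: Kwan wins 11–10.
Hoang vs Ferraro: Ferraro, 12–9.
No candidate is unbeaten: Varga loses to Kwan; Kwan loses to Hoang; Hoang loses to Varga; Ferraro loses to Kwan. In particular Varga beats Hoang beats Kwan beats Varga is a majority cycle — no Condorcet winner exists.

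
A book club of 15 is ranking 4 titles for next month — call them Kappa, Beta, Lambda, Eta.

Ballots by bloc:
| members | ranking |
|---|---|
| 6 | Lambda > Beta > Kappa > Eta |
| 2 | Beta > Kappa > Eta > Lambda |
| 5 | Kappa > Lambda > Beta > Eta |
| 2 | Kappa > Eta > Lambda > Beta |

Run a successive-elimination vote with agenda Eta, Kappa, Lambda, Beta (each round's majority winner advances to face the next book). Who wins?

Round 1: Eta vs Kappa — 0–15, Kappa advances.
Round 2: Kappa vs Lambda — 9–6, Kappa advances.
Round 3: Kappa vs Beta — 7–8, Beta advances.
The agenda winner is Beta.

Beta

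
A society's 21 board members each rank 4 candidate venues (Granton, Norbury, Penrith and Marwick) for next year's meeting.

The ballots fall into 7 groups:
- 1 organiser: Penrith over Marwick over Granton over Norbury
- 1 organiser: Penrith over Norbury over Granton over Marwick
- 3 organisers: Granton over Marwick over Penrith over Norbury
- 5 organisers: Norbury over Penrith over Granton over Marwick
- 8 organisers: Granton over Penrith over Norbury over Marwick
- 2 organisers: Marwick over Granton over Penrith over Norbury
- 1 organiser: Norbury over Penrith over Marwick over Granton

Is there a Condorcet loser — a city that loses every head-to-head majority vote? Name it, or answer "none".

Marwick

Head-to-head results (21 organisers):
Granton vs Norbury: Granton is ranked higher on 1+3+8+2 = 14 ballots, Norbury on 7. Granton wins 14–7.
Granton vs Penrith: Granton is ranked higher on 3+8+2 = 13 ballots, Penrith on 8. Granton wins 13–8.
Granton vs Marwick: Granton wins 17–4.
Norbury vs Penrith: Norbury is ranked higher on 5+1 = 6 ballots, Penrith on 15. Penrith wins 15–6.
Norbury vs Marwick: Norbury wins 15–6.
Penrith vs Marwick: Penrith wins 16–5.
Marwick is beaten in every head-to-head and is the Condorcet loser.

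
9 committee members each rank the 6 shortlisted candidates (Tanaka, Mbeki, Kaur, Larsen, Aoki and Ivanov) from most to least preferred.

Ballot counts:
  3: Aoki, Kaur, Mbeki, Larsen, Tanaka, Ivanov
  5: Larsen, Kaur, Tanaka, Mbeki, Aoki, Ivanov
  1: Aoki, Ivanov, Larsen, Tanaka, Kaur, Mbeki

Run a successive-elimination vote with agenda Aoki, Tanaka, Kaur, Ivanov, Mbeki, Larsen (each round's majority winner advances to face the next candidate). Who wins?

Round 1: Aoki vs Tanaka — 4–5, Tanaka advances.
Round 2: Tanaka vs Kaur — 1–8, Kaur advances.
Round 3: Kaur vs Ivanov — 8–1, Kaur advances.
Round 4: Kaur vs Mbeki — 9–0, Kaur advances.
Round 5: Kaur vs Larsen — 3–6, Larsen advances.
Larsen survives the agenda.

Larsen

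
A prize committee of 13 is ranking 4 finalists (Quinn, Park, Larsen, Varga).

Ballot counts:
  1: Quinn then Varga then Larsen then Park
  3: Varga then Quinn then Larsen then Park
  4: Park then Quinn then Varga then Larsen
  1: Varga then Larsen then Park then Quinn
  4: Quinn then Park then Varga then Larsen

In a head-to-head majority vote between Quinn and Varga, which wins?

Ballots ranking Quinn above Varga: 1 + 4 + 4 = 9.
Ballots ranking Varga above Quinn: 13 − 9 = 4.
Quinn wins the head-to-head 9–4.

Quinn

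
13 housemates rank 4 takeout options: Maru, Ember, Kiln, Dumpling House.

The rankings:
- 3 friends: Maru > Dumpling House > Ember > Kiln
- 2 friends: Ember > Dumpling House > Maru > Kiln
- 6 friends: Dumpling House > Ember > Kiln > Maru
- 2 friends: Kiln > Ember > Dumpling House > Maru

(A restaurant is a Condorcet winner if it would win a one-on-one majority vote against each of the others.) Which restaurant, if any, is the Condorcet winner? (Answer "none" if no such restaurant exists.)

Dumpling House

Check each pair by majority over 13 ballots:
Maru vs Ember: Maru is ranked higher on 3 ballots, Ember on 10. Ember wins 10–3.
Maru vs Kiln: Maru preferred on 3+2 = 5 ballots; Kiln wins 8–5.
Maru vs Dumpling House: Maru is ranked higher on 3 ballots, Dumpling House on 10. Dumpling House wins 10–3.
Ember vs Kiln: 3+2+6 = 11 for Ember, 2 for Kiln — Ember by 11–2.
Ember vs Dumpling House: Ember preferred on 2+2 = 4 ballots; Dumpling House wins 9–4.
Kiln vs Dumpling House: 2 for Kiln, 11 for Dumpling House — Dumpling House by 11–2.
Dumpling House wins every pairwise contest, so Dumpling House is the Condorcet winner.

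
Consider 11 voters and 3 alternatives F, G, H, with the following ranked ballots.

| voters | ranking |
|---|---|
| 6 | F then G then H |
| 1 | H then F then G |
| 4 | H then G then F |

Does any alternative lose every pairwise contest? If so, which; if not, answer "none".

Head-to-head results (11 voters):
F vs G: F, 7–4.
F vs H: 6 for F, 5 for H — F by 6–5.
G–H: G 6–5.
H loses to every other alternative — it is the Condorcet loser.

H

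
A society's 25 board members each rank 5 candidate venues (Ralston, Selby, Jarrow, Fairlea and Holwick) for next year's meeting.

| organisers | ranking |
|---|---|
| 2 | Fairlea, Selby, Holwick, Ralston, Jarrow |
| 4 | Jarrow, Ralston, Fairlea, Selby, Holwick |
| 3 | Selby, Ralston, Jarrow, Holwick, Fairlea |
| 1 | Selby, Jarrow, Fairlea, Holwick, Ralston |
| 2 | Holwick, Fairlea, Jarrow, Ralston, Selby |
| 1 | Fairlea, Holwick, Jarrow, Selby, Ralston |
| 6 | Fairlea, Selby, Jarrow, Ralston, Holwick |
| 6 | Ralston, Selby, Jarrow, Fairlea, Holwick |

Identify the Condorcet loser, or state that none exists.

Holwick

Pairwise majorities:
Ralston vs Selby: Selby wins 13–12.
Ralston vs Jarrow: Ralston is ranked higher on 2+3+6 = 11 ballots, Jarrow on 14. Jarrow wins 14–11.
Ralston vs Fairlea: 13 to 12, Ralston.
Ralston vs Holwick: 19 to 6, Ralston.
Selby–Jarrow: Selby 18–7.
Selby vs Fairlea: Fairlea, 15–10.
Selby–Holwick: Selby 22–3.
Jarrow vs Fairlea: Jarrow preferred on 4+3+1+6 = 14 ballots; Jarrow wins 14–11.
Jarrow vs Holwick: 4+3+1+6+6 = 20 for Jarrow, 5 for Holwick — Jarrow by 20–5.
Fairlea vs Holwick: Fairlea wins 20–5.
Only Holwick has no wins; Holwick is the Condorcet loser.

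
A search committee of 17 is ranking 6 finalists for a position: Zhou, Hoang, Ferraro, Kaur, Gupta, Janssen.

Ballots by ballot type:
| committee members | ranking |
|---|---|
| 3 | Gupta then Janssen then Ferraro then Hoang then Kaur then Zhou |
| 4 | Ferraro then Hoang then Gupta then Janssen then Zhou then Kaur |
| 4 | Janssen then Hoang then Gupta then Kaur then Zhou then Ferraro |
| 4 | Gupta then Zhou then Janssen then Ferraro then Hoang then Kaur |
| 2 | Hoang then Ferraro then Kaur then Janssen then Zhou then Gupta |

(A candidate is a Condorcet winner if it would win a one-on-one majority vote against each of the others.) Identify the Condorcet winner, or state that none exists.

none

Head-to-head results (17 committee members):
Zhou–Hoang: Hoang 13–4.
Zhou–Ferraro: Ferraro 9–8.
Zhou–Kaur: Kaur 9–8.
Zhou vs Gupta: Gupta, 15–2.
Zhou–Janssen: Janssen 13–4.
Hoang–Ferraro: Ferraro 11–6.
Hoang vs Kaur: Hoang, 17–0.
Hoang vs Gupta: Hoang wins 10–7.
Hoang–Janssen: Janssen 11–6.
Ferraro–Kaur: Ferraro 13–4.
Ferraro vs Gupta: Gupta, 11–6.
Ferraro vs Janssen: Janssen, 11–6.
Kaur–Gupta: Gupta 15–2.
Kaur vs Janssen: Janssen, 15–2.
Gupta vs Janssen: Gupta, 11–6.
Each candidate drops at least one matchup (Zhou loses to Hoang; Hoang loses to Ferraro; Ferraro loses to Gupta; Kaur loses to Hoang; Gupta loses to Hoang; Janssen loses to Gupta); the cycle Hoang → Gupta → Ferraro → Hoang rules out a Condorcet winner.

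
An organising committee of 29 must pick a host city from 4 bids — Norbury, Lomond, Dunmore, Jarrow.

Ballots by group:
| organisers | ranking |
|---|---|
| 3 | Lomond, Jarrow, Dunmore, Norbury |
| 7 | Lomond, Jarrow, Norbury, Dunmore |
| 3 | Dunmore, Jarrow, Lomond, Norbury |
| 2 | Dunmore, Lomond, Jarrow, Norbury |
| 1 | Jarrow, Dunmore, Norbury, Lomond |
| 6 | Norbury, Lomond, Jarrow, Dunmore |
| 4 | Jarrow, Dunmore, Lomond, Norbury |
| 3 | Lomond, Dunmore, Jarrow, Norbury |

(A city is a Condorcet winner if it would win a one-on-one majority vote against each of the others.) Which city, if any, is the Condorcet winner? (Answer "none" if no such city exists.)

Lomond

Pairwise majorities:
Norbury vs Lomond: 1+6 = 7 for Norbury, 22 for Lomond — Lomond by 22–7.
Norbury vs Dunmore: 13 to 16, Dunmore.
Norbury vs Jarrow: Norbury is ranked higher on 6 ballots, Jarrow on 23. Jarrow wins 23–6.
Lomond vs Dunmore: 19 to 10, Lomond.
Lomond vs Jarrow: 3+7+2+6+3 = 21 for Lomond, 8 for Jarrow — Lomond by 21–8.
Dunmore vs Jarrow: 8 to 21, Jarrow.
Lomond defeats every rival head-to-head and is the Condorcet winner.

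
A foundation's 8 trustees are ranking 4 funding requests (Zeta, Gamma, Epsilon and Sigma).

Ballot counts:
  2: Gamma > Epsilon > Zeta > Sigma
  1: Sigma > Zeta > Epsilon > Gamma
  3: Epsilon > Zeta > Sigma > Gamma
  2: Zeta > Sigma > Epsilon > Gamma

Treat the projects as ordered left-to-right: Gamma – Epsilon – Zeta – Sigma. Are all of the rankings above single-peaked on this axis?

Axis positions: Gamma=1, Epsilon=2, Zeta=3, Sigma=4.
Cluster 1 (peak Gamma at position 1): ranking walks positions 1-2-3-4, expanding outward from the peak — single-peaked.
Cluster 2 (peak Sigma at position 4): ranking walks positions 4-3-2-1, expanding outward from the peak — single-peaked.
Cluster 3 (peak Epsilon at position 2): ranking walks positions 2-3-4-1, expanding outward from the peak — single-peaked.
Cluster 4 (peak Zeta at position 3): ranking walks positions 3-4-2-1, expanding outward from the peak — single-peaked.
Every ranking is single-peaked on this axis.

yes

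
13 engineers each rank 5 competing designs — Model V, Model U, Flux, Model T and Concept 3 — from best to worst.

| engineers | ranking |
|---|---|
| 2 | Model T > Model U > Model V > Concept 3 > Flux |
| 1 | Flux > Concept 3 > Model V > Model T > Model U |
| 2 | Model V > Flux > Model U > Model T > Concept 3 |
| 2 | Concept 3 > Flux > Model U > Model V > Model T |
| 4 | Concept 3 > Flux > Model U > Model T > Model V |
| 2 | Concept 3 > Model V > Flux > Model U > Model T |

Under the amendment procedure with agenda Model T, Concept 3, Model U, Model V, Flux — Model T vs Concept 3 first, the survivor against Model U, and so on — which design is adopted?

Concept 3

Round 1: Model T vs Concept 3 — 4–9, Concept 3 advances.
Round 2: Concept 3 vs Model U — 9–4, Concept 3 advances.
Round 3: Concept 3 vs Model V — 9–4, Concept 3 advances.
Round 4: Concept 3 vs Flux — 10–3, Concept 3 advances.
The agenda winner is Concept 3.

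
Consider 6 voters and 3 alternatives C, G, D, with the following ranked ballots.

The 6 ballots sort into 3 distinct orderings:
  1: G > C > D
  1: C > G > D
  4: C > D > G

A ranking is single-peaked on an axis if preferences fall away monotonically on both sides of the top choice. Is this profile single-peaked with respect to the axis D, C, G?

yes

Axis positions: D=1, C=2, G=3.
Cluster 1 (peak G at position 3): ranking walks positions 3-2-1, expanding outward from the peak — single-peaked.
Cluster 2 (peak C at position 2): ranking walks positions 2-3-1, expanding outward from the peak — single-peaked.
Cluster 3 (peak C at position 2): ranking walks positions 2-1-3, expanding outward from the peak — single-peaked.
Every ranking is single-peaked on this axis.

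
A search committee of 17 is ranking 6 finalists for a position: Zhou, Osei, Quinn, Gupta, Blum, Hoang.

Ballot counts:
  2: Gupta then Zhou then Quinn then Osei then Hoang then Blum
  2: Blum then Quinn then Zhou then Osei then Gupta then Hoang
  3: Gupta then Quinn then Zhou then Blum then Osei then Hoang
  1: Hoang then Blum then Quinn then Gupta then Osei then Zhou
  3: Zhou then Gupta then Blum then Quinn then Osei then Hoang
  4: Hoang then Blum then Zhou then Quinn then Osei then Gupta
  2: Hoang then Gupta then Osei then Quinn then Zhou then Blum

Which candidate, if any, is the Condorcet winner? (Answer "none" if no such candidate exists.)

Zhou

Check each pair by majority over 17 ballots:
Zhou vs Osei: Zhou wins 14–3.
Zhou–Quinn: Zhou 9–8.
Zhou vs Gupta: Zhou wins 9–8.
Zhou vs Blum: Zhou wins 10–7.
Zhou–Hoang: Zhou 10–7.
Osei vs Quinn: Quinn, 15–2.
Osei vs Gupta: Gupta, 11–6.
Osei vs Blum: Blum wins 13–4.
Osei vs Hoang: Osei, 10–7.
Quinn–Gupta: Gupta 10–7.
Quinn vs Blum: Blum wins 10–7.
Quinn vs Hoang: Quinn, 10–7.
Gupta–Blum: Gupta 10–7.
Gupta–Hoang: Gupta 10–7.
Blum vs Hoang: Hoang, 9–8.
Zhou defeats every rival head-to-head and is the Condorcet winner.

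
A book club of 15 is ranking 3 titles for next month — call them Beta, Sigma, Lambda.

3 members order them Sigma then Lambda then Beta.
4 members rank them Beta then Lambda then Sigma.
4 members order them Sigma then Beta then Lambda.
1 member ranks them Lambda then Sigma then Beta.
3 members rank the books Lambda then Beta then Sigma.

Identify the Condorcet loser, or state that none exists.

Pairwise majorities:
Beta vs Sigma: 4+3 = 7 for Beta, 8 for Sigma — Sigma by 8–7.
Beta vs Lambda: 8 to 7, Beta.
Sigma vs Lambda: 7 to 8, Lambda.
Every book wins at least one matchup (Beta beats Lambda; Sigma beats Beta; Lambda beats Sigma), so there is no Condorcet loser.

none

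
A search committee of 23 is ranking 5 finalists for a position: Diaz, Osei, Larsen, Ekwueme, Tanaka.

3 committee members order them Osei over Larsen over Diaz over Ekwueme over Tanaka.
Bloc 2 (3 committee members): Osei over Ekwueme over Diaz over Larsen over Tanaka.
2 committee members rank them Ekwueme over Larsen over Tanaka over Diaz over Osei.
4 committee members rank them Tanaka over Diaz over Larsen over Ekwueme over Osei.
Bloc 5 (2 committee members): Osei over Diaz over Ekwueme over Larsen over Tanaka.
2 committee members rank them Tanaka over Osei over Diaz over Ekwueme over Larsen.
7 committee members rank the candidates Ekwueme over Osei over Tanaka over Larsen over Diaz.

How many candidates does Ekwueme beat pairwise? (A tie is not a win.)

Ekwueme against each rival (23 committee members):
Ekwueme vs Diaz: 12 to 11, Ekwueme.
Ekwueme vs Osei: Ekwueme is ranked higher on 2+4+7 = 13 ballots, Osei on 10. Ekwueme wins 13–10.
Ekwueme–Larsen: Ekwueme 16–7.
Ekwueme vs Tanaka: 3+3+2+2+7 = 17 for Ekwueme, 6 for Tanaka — Ekwueme by 17–6.
Ekwueme beats Diaz, Osei, Larsen, Tanaka — 4 pairwise wins.

4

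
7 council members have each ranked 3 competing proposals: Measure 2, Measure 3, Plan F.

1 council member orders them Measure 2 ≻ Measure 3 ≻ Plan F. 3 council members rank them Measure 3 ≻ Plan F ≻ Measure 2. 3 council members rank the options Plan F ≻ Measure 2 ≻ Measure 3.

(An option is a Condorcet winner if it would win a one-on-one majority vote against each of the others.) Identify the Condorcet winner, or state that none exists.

Pairwise majorities:
Measure 2–Measure 3: Measure 2 4–3.
Measure 2–Plan F: Plan F 6–1.
Measure 3 vs Plan F: 4 to 3, Measure 3.
Each option drops at least one matchup (Measure 2 loses to Plan F; Measure 3 loses to Measure 2; Plan F loses to Measure 3); the cycle Measure 2 > Measure 3 > Plan F > Measure 2 rules out a Condorcet winner.

none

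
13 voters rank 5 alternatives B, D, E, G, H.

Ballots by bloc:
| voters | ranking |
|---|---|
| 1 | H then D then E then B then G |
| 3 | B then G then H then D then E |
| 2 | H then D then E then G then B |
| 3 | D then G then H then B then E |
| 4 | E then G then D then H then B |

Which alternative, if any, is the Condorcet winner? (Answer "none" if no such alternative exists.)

none

Head-to-head results (13 voters):
B vs D: D, 10–3.
B vs E: 3+3 = 6 for B, 7 for E — E by 7–6.
B vs G: 1+3 = 4 for B, 9 for G — G by 9–4.
B vs H: 3 to 10, H.
D vs E: D is ranked higher on 1+3+2+3 = 9 ballots, E on 4. D wins 9–4.
D vs G: G wins 7–6.
D vs H: 7 to 6, D.
E–G: E 7–6.
E vs H: H wins 9–4.
G vs H: 3+3+4 = 10 for G, 3 for H — G by 10–3.
No alternative is unbeaten: B loses to D; D loses to G; E loses to D; G loses to E; H loses to D. In particular D > E > G > D is a majority cycle — no Condorcet winner exists.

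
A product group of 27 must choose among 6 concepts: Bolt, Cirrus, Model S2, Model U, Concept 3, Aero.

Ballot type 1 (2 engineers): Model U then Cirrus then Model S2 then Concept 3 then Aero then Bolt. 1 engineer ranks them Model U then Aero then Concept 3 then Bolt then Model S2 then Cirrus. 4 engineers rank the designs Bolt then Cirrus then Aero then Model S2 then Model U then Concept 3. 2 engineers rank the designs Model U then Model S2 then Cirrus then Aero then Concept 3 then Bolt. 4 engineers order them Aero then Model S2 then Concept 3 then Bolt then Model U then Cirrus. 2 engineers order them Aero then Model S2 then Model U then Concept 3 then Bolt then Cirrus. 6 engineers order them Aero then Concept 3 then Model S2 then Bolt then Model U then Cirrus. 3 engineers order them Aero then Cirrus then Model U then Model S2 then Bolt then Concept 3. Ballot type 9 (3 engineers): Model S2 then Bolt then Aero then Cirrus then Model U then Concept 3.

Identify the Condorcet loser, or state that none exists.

none

Head-to-head results (27 engineers):
Bolt vs Cirrus: 1+4+4+2+6+3 = 20 for Bolt, 7 for Cirrus — Bolt by 20–7.
Bolt vs Model S2: Bolt is ranked higher on 1+4 = 5 ballots, Model S2 on 22. Model S2 wins 22–5.
Bolt vs Model U: 4+4+6+3 = 17 for Bolt, 10 for Model U — Bolt by 17–10.
Bolt vs Concept 3: Concept 3, 17–10.
Bolt vs Aero: Bolt is ranked higher on 4+3 = 7 ballots, Aero on 20. Aero wins 20–7.
Cirrus–Model S2: Model S2 18–9.
Cirrus vs Model U: 10 to 17, Model U.
Cirrus vs Concept 3: 14 to 13, Cirrus.
Cirrus vs Aero: 2+4+2 = 8 for Cirrus, 19 for Aero — Aero by 19–8.
Model S2 vs Model U: Model S2 preferred on 4+4+2+6+3 = 19 ballots; Model S2 wins 19–8.
Model S2 vs Concept 3: Model S2 preferred on 20 ballots; Model S2 wins 20–7.
Model S2–Aero: Aero 20–7.
Model U vs Concept 3: 17 to 10, Model U.
Model U vs Aero: Aero, 22–5.
Concept 3 vs Aero: 2 for Concept 3, 25 for Aero — Aero by 25–2.
Every design wins at least one matchup (Bolt beats Cirrus; Cirrus beats Concept 3; Model S2 beats Bolt; Model U beats Cirrus; Concept 3 beats Bolt; Aero beats Bolt), so there is no Condorcet loser.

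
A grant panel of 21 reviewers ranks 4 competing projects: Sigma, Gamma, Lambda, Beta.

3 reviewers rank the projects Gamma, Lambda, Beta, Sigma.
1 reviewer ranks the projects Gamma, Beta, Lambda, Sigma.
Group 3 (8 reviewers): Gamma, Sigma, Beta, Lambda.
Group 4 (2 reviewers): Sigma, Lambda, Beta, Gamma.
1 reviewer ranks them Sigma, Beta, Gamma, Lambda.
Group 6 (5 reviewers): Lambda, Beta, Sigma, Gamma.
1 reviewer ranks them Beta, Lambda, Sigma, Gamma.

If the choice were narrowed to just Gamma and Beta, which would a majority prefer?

Gamma

Ballots ranking Gamma above Beta: 3 + 1 + 8 = 12.
Ballots ranking Beta above Gamma: 21 − 12 = 9.
Gamma wins the head-to-head 12–9.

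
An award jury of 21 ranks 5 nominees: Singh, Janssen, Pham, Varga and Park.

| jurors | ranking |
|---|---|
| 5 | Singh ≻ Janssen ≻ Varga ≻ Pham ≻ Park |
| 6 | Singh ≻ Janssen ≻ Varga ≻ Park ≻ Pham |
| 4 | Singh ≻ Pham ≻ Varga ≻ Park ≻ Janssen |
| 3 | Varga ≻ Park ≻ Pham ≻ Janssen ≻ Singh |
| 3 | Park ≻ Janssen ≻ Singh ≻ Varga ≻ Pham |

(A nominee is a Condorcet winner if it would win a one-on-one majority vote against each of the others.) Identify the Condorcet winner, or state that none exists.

Singh

Check each pair by majority over 21 ballots:
Singh vs Janssen: Singh, 15–6.
Singh vs Pham: Singh, 18–3.
Singh vs Varga: Singh, 18–3.
Singh–Park: Singh 15–6.
Janssen–Pham: Janssen 14–7.
Janssen–Varga: Janssen 14–7.
Janssen–Park: Janssen 11–10.
Pham–Varga: Varga 17–4.
Pham vs Park: Park, 12–9.
Varga vs Park: Varga, 18–3.
Singh wins every pairwise contest, so Singh is the Condorcet winner.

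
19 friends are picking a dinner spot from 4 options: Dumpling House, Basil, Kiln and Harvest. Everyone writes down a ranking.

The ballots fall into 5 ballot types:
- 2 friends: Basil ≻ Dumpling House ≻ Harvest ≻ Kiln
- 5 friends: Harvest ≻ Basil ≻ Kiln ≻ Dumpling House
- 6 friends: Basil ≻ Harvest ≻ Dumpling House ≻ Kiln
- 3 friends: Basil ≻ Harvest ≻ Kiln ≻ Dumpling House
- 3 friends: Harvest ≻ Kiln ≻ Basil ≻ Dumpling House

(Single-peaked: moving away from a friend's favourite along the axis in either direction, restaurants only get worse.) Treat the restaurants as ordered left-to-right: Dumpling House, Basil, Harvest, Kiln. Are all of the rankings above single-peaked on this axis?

yes

Axis positions: Dumpling House=1, Basil=2, Harvest=3, Kiln=4.
Ballot type 1 (peak Basil at position 2): ranking walks positions 2-1-3-4, expanding outward from the peak — single-peaked.
Ballot type 2 (peak Harvest at position 3): ranking walks positions 3-2-4-1, expanding outward from the peak — single-peaked.
Ballot type 3 (peak Basil at position 2): ranking walks positions 2-3-1-4, expanding outward from the peak — single-peaked.
Ballot type 4 (peak Basil at position 2): ranking walks positions 2-3-4-1, expanding outward from the peak — single-peaked.
Ballot type 5 (peak Harvest at position 3): ranking walks positions 3-4-2-1, expanding outward from the peak — single-peaked.
Every ranking is single-peaked on this axis.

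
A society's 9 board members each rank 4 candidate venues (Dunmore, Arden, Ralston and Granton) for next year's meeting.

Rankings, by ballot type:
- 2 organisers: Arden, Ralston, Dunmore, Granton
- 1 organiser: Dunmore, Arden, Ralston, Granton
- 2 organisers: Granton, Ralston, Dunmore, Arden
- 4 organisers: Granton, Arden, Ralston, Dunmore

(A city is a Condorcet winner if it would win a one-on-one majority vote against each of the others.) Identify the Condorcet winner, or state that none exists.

Granton

Pairwise majorities:
Dunmore vs Arden: Dunmore preferred on 1+2 = 3 ballots; Arden wins 6–3.
Dunmore vs Ralston: Dunmore is ranked higher on 1 ballot, Ralston on 8. Ralston wins 8–1.
Dunmore vs Granton: 2+1 = 3 for Dunmore, 6 for Granton — Granton by 6–3.
Arden vs Ralston: Arden preferred on 2+1+4 = 7 ballots; Arden wins 7–2.
Arden vs Granton: 3 to 6, Granton.
Ralston vs Granton: 3 to 6, Granton.
Granton beats each of Dunmore, Arden, Ralston — Granton is the Condorcet winner.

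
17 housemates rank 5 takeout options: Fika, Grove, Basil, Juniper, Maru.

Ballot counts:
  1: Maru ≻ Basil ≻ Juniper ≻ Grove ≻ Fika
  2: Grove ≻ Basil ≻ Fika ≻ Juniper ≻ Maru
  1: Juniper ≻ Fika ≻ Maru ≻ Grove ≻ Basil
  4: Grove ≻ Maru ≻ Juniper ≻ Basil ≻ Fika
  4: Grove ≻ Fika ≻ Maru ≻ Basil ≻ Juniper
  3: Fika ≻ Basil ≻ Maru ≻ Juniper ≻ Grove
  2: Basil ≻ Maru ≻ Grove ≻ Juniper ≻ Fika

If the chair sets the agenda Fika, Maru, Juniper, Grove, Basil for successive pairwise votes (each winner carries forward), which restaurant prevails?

Grove

Round 1: Fika vs Maru — 10–7, Fika advances.
Round 2: Fika vs Juniper — 9–8, Fika advances.
Round 3: Fika vs Grove — 4–13, Grove advances.
Round 4: Grove vs Basil — 11–6, Grove advances.
Grove survives the agenda.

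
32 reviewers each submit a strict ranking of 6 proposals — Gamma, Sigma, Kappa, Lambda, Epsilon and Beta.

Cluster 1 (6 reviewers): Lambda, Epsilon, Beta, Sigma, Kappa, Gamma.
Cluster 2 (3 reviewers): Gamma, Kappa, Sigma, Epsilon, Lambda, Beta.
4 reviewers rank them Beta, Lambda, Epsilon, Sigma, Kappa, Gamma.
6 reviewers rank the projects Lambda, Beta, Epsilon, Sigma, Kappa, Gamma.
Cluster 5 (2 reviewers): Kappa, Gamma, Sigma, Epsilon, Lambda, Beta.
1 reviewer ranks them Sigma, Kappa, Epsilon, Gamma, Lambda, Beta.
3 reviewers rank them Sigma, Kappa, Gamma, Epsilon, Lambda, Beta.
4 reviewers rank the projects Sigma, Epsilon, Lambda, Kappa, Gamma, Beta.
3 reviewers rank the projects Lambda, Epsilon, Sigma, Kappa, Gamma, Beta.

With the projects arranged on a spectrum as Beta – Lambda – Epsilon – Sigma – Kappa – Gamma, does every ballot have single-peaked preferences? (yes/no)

Axis positions: Beta=1, Lambda=2, Epsilon=3, Sigma=4, Kappa=5, Gamma=6.
Cluster 1 (peak Lambda at position 2): ranking walks positions 2-3-1-4-5-6, expanding outward from the peak — single-peaked.
Cluster 2 (peak Gamma at position 6): ranking walks positions 6-5-4-3-2-1, expanding outward from the peak — single-peaked.
Cluster 3 (peak Beta at position 1): ranking walks positions 1-2-3-4-5-6, expanding outward from the peak — single-peaked.
Cluster 4 (peak Lambda at position 2): ranking walks positions 2-1-3-4-5-6, expanding outward from the peak — single-peaked.
Cluster 5 (peak Kappa at position 5): ranking walks positions 5-6-4-3-2-1, expanding outward from the peak — single-peaked.
Cluster 6 (peak Sigma at position 4): ranking walks positions 4-5-3-6-2-1, expanding outward from the peak — single-peaked.
Cluster 7 (peak Sigma at position 4): ranking walks positions 4-5-6-3-2-1, expanding outward from the peak — single-peaked.
Cluster 8 (peak Sigma at position 4): ranking walks positions 4-3-2-5-6-1, expanding outward from the peak — single-peaked.
Cluster 9 (peak Lambda at position 2): ranking walks positions 2-3-4-5-6-1, expanding outward from the peak — single-peaked.
Every ranking is single-peaked on this axis.

yes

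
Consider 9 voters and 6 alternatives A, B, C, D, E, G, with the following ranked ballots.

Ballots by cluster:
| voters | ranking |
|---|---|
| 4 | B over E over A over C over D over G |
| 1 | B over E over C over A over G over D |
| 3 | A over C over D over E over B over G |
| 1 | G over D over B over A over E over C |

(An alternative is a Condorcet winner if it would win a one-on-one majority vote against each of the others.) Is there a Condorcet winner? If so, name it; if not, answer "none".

Pairwise majorities:
A vs B: B, 6–3.
A vs C: 4+3+1 = 8 for A, 1 for C — A by 8–1.
A vs D: A wins 8–1.
A vs E: E wins 5–4.
A–G: A 8–1.
B vs C: B wins 6–3.
B vs D: 4+1 = 5 for B, 4 for D — B by 5–4.
B vs E: B preferred on 4+1+1 = 6 ballots; B wins 6–3.
B vs G: B preferred on 4+1+3 = 8 ballots; B wins 8–1.
C vs D: C, 8–1.
C vs E: C is ranked higher on 3 ballots, E on 6. E wins 6–3.
C–G: C 8–1.
D vs E: 4 to 5, E.
D–G: D 7–2.
E vs G: E wins 8–1.
B beats each of A, C, D, E, G — B is the Condorcet winner.

B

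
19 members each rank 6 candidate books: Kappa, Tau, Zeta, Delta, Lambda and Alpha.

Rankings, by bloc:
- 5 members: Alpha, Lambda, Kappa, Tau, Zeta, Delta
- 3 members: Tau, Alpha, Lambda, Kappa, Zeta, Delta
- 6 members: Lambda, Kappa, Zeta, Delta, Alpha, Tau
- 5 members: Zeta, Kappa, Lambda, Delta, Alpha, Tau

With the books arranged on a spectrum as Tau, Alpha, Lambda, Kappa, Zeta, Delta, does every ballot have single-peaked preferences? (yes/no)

yes

Axis positions: Tau=1, Alpha=2, Lambda=3, Kappa=4, Zeta=5, Delta=6.
Bloc 1 (peak Alpha at position 2): ranking walks positions 2-3-4-1-5-6, expanding outward from the peak — single-peaked.
Bloc 2 (peak Tau at position 1): ranking walks positions 1-2-3-4-5-6, expanding outward from the peak — single-peaked.
Bloc 3 (peak Lambda at position 3): ranking walks positions 3-4-5-6-2-1, expanding outward from the peak — single-peaked.
Bloc 4 (peak Zeta at position 5): ranking walks positions 5-4-3-6-2-1, expanding outward from the peak — single-peaked.
Every ranking is single-peaked on this axis.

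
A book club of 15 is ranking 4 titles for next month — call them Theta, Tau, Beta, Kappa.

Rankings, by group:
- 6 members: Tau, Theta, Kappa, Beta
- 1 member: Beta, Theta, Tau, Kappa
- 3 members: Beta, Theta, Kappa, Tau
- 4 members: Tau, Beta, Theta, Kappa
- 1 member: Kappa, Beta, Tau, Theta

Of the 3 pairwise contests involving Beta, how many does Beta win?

2

Beta against each rival (15 members):
Beta vs Theta: Beta wins 9–6.
Beta vs Tau: Tau, 10–5.
Beta vs Kappa: Beta is ranked higher on 1+3+4 = 8 ballots, Kappa on 7. Beta wins 8–7.
Beta beats Theta, Kappa; loses to Tau — 2 pairwise wins.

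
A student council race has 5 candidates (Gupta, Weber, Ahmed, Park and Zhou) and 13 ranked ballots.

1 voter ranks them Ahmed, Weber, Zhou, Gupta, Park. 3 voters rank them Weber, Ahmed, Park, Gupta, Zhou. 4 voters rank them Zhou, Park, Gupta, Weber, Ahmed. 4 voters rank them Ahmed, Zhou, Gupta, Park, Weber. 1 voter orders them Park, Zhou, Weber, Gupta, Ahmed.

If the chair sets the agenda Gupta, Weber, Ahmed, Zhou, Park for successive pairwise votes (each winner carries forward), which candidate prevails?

Round 1: Gupta vs Weber — 8–5, Gupta advances.
Round 2: Gupta vs Ahmed — 5–8, Ahmed advances.
Round 3: Ahmed vs Zhou — 8–5, Ahmed advances.
Round 4: Ahmed vs Park — 8–5, Ahmed advances.
The agenda winner is Ahmed.

Ahmed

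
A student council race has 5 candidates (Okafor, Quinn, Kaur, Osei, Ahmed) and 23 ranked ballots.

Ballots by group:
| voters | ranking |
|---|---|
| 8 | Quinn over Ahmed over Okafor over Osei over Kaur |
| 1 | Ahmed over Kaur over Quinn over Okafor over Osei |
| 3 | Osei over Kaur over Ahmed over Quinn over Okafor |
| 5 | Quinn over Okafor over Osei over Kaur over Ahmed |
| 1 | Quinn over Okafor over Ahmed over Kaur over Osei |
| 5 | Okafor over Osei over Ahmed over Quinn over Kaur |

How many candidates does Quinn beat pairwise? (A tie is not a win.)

Quinn against each rival (23 voters):
Quinn vs Okafor: Quinn preferred on 8+1+3+5+1 = 18 ballots; Quinn wins 18–5.
Quinn vs Kaur: Quinn, 19–4.
Quinn–Osei: Quinn 15–8.
Quinn vs Ahmed: Quinn, 14–9.
Quinn beats Okafor, Kaur, Osei, Ahmed — 4 pairwise wins.

4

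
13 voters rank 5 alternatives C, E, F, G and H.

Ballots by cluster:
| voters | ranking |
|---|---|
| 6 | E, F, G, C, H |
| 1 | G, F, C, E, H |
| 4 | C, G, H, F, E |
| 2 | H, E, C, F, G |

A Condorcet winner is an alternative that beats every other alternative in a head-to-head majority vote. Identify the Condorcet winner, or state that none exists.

E

Head-to-head results (13 voters):
C vs E: E wins 8–5.
C vs F: 6 to 7, F.
C vs G: G wins 7–6.
C vs H: 6+1+4 = 11 for C, 2 for H — C by 11–2.
E vs F: E wins 8–5.
E vs G: 8 to 5, E.
E vs H: E, 7–6.
F–G: F 8–5.
F–H: F 7–6.
G–H: G 11–2.
E defeats every rival head-to-head and is the Condorcet winner.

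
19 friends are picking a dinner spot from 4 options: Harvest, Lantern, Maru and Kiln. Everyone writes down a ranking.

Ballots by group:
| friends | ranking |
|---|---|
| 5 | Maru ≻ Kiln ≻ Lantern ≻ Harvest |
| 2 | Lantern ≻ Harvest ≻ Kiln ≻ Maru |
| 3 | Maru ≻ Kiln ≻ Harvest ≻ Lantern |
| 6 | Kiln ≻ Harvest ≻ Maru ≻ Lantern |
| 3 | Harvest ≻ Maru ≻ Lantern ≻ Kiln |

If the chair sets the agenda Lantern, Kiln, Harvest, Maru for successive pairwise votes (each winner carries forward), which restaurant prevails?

Round 1: Lantern vs Kiln — 5–14, Kiln advances.
Round 2: Kiln vs Harvest — 14–5, Kiln advances.
Round 3: Kiln vs Maru — 8–11, Maru advances.
Maru survives the agenda.

Maru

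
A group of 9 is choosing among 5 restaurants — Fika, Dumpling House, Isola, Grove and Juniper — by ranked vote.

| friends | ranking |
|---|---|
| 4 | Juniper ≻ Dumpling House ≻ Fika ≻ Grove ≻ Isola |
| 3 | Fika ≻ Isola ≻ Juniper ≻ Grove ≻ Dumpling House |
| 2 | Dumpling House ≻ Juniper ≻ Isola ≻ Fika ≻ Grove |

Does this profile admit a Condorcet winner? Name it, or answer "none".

Check each pair by majority over 9 ballots:
Fika vs Dumpling House: 3 to 6, Dumpling House.
Fika vs Isola: Fika preferred on 4+3 = 7 ballots; Fika wins 7–2.
Fika vs Grove: Fika preferred on 4+3+2 = 9 ballots; Fika wins 9–0.
Fika vs Juniper: Fika preferred on 3 ballots; Juniper wins 6–3.
Dumpling House vs Isola: 6 to 3, Dumpling House.
Dumpling House vs Grove: Dumpling House preferred on 4+2 = 6 ballots; Dumpling House wins 6–3.
Dumpling House vs Juniper: Dumpling House preferred on 2 ballots; Juniper wins 7–2.
Isola vs Grove: Isola is ranked higher on 3+2 = 5 ballots, Grove on 4. Isola wins 5–4.
Isola vs Juniper: Isola preferred on 3 ballots; Juniper wins 6–3.
Grove vs Juniper: Grove is ranked higher on 0 ballots, Juniper on 9. Juniper wins 9–0.
Juniper wins every pairwise contest, so Juniper is the Condorcet winner.

Juniper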